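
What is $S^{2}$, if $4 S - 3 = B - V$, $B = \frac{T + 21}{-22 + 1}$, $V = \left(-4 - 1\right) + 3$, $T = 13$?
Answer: $\frac{5041}{7056} \approx 0.71443$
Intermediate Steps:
$V = -2$ ($V = -5 + 3 = -2$)
$B = - \frac{34}{21}$ ($B = \frac{13 + 21}{-22 + 1} = \frac{34}{-21} = 34 \left(- \frac{1}{21}\right) = - \frac{34}{21} \approx -1.619$)
$S = \frac{71}{84}$ ($S = \frac{3}{4} + \frac{- \frac{34}{21} - -2}{4} = \frac{3}{4} + \frac{- \frac{34}{21} + 2}{4} = \frac{3}{4} + \frac{1}{4} \cdot \frac{8}{21} = \frac{3}{4} + \frac{2}{21} = \frac{71}{84} \approx 0.84524$)
$S^{2} = \left(\frac{71}{84}\right)^{2} = \frac{5041}{7056}$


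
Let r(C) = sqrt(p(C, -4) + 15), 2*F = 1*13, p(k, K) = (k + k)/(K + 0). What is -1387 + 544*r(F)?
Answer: -1387 + 272*sqrt(47) ≈ 477.74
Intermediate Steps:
p(k, K) = 2*k/K (p(k, K) = (2*k)/K = 2*k/K)
F = 13/2 (F = (1*13)/2 = (1/2)*13 = 13/2 ≈ 6.5000)
r(C) = sqrt(15 - C/2) (r(C) = sqrt(2*C/(-4) + 15) = sqrt(2*C*(-1/4) + 15) = sqrt(-C/2 + 15) = sqrt(15 - C/2))
-1387 + 544*r(F) = -1387 + 544*(sqrt(60 - 2*13/2)/2) = -1387 + 544*(sqrt(60 - 13)/2) = -1387 + 544*(sqrt(47)/2) = -1387 + 272*sqrt(47)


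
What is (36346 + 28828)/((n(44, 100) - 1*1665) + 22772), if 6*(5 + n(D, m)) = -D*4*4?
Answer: 97761/31477 ≈ 3.1058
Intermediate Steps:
n(D, m) = -5 - 8*D/3 (n(D, m) = -5 + (-D*4*4)/6 = -5 + (-4*D*4)/6 = -5 + (-16*D)/6 = -5 - 8*D/3)
(36346 + 28828)/((n(44, 100) - 1*1665) + 22772) = (36346 + 28828)/(((-5 - 8/3*44) - 1*1665) + 22772) = 65174/(((-5 - 352/3) - 1665) + 22772) = 65174/((-367/3 - 1665) + 22772) = 65174/(-5362/3 + 22772) = 65174/(62954/3) = 65174*(3/62954) = 97761/31477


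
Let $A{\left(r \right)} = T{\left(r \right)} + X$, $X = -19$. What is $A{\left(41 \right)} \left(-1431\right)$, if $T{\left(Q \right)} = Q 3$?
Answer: $-148824$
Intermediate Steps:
$T{\left(Q \right)} = 3 Q$
$A{\left(r \right)} = -19 + 3 r$ ($A{\left(r \right)} = 3 r - 19 = -19 + 3 r$)
$A{\left(41 \right)} \left(-1431\right) = \left(-19 + 3 \cdot 41\right) \left(-1431\right) = \left(-19 + 123\right) \left(-1431\right) = 104 \left(-1431\right) = -148824$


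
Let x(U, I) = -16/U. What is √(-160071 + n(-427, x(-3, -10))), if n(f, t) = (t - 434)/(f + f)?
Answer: 2*I*√65667361137/1281 ≈ 400.09*I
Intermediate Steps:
n(f, t) = (-434 + t)/(2*f) (n(f, t) = (-434 + t)/((2*f)) = (-434 + t)*(1/(2*f)) = (-434 + t)/(2*f))
√(-160071 + n(-427, x(-3, -10))) = √(-160071 + (½)*(-434 - 16/(-3))/(-427)) = √(-160071 + (½)*(-1/427)*(-434 - 16*(-⅓))) = √(-160071 + (½)*(-1/427)*(-434 + 16/3)) = √(-160071 + (½)*(-1/427)*(-1286/3)) = √(-160071 + 643/1281) = √(-205050308/1281) = 2*I*√65667361137/1281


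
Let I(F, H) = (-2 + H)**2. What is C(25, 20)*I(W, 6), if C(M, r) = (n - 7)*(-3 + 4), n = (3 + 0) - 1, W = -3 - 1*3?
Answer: -80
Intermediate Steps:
W = -6 (W = -3 - 3 = -6)
n = 2 (n = 3 - 1 = 2)
C(M, r) = -5 (C(M, r) = (2 - 7)*(-3 + 4) = -5*1 = -5)
C(25, 20)*I(W, 6) = -5*(-2 + 6)**2 = -5*4**2 = -5*16 = -80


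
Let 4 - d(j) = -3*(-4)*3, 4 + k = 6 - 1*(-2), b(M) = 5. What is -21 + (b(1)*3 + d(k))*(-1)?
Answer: -4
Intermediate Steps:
k = 4 (k = -4 + (6 - 1*(-2)) = -4 + (6 + 2) = -4 + 8 = 4)
d(j) = -32 (d(j) = 4 - (-3*(-4))*3 = 4 - 12*3 = 4 - 1*36 = 4 - 36 = -32)
-21 + (b(1)*3 + d(k))*(-1) = -21 + (5*3 - 32)*(-1) = -21 + (15 - 32)*(-1) = -21 - 17*(-1) = -21 + 17 = -4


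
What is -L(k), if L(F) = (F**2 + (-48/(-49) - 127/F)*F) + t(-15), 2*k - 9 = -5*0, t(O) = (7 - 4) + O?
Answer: 22411/196 ≈ 114.34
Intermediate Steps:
t(O) = 3 + O
k = 9/2 (k = 9/2 + (-5*0)/2 = 9/2 + (1/2)*0 = 9/2 + 0 = 9/2 ≈ 4.5000)
L(F) = -12 + F**2 + F*(48/49 - 127/F) (L(F) = (F**2 + (-48/(-49) - 127/F)*F) + (3 - 15) = (F**2 + (-48*(-1/49) - 127/F)*F) - 12 = (F**2 + (48/49 - 127/F)*F) - 12 = (F**2 + F*(48/49 - 127/F)) - 12 = -12 + F**2 + F*(48/49 - 127/F))
-L(k) = -(-139 + (9/2)**2 + (48/49)*(9/2)) = -(-139 + 81/4 + 216/49) = -1*(-22411/196) = 22411/196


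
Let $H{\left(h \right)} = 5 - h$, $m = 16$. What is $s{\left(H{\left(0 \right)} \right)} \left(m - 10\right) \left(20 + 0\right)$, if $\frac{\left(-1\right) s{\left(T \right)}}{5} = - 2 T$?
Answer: $6000$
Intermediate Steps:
$s{\left(T \right)} = 10 T$ ($s{\left(T \right)} = - 5 \left(- 2 T\right) = 10 T$)
$s{\left(H{\left(0 \right)} \right)} \left(m - 10\right) \left(20 + 0\right) = 10 \left(5 - 0\right) \left(16 - 10\right) \left(20 + 0\right) = 10 \left(5 + 0\right) \left(16 - 10\right) 20 = 10 \cdot 5 \cdot 6 \cdot 20 = 50 \cdot 6 \cdot 20 = 300 \cdot 20 = 6000$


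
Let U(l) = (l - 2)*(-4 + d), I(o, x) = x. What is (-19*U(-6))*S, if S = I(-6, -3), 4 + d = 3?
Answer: 2280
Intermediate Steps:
d = -1 (d = -4 + 3 = -1)
U(l) = 10 - 5*l (U(l) = (l - 2)*(-4 - 1) = (-2 + l)*(-5) = 10 - 5*l)
S = -3
(-19*U(-6))*S = -19*(10 - 5*(-6))*(-3) = -19*(10 + 30)*(-3) = -19*40*(-3) = -760*(-3) = 2280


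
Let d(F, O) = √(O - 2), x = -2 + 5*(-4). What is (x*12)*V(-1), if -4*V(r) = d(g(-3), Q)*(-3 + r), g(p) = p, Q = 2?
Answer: 0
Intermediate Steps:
x = -22 (x = -2 - 20 = -22)
d(F, O) = √(-2 + O)
V(r) = 0 (V(r) = -√(-2 + 2)*(-3 + r)/4 = -√0*(-3 + r)/4 = -0*(-3 + r) = -¼*0 = 0)
(x*12)*V(-1) = -22*12*0 = -264*0 = 0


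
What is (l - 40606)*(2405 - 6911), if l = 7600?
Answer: 148725036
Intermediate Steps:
(l - 40606)*(2405 - 6911) = (7600 - 40606)*(2405 - 6911) = -33006*(-4506) = 148725036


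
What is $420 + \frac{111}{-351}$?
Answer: $\frac{49103}{117} \approx 419.68$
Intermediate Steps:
$420 + \frac{111}{-351} = 420 + 111 \left(- \frac{1}{351}\right) = 420 - \frac{37}{117} = \frac{49103}{117}$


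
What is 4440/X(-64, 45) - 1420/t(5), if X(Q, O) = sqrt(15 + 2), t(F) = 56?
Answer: -355/14 + 4440*sqrt(17)/17 ≈ 1051.5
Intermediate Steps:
X(Q, O) = sqrt(17)
4440/X(-64, 45) - 1420/t(5) = 4440/(sqrt(17)) - 1420/56 = 4440*(sqrt(17)/17) - 1420*1/56 = 4440*sqrt(17)/17 - 355/14 = -355/14 + 4440*sqrt(17)/17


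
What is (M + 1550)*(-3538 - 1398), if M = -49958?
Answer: 238941888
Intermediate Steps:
(M + 1550)*(-3538 - 1398) = (-49958 + 1550)*(-3538 - 1398) = -48408*(-4936) = 238941888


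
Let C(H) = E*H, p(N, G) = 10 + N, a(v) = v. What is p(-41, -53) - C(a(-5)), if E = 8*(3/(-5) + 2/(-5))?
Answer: -71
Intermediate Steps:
E = -8 (E = 8*(3*(-⅕) + 2*(-⅕)) = 8*(-⅗ - ⅖) = 8*(-1) = -8)
C(H) = -8*H
p(-41, -53) - C(a(-5)) = (10 - 41) - (-8)*(-5) = -31 - 1*40 = -31 - 40 = -71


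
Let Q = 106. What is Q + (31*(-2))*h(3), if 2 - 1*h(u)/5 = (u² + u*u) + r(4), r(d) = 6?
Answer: 6926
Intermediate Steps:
h(u) = -20 - 10*u² (h(u) = 10 - 5*((u² + u*u) + 6) = 10 - 5*((u² + u²) + 6) = 10 - 5*(2*u² + 6) = 10 - 5*(6 + 2*u²) = 10 + (-30 - 10*u²) = -20 - 10*u²)
Q + (31*(-2))*h(3) = 106 + (31*(-2))*(-20 - 10*3²) = 106 - 62*(-20 - 10*9) = 106 - 62*(-20 - 90) = 106 - 62*(-110) = 106 + 6820 = 6926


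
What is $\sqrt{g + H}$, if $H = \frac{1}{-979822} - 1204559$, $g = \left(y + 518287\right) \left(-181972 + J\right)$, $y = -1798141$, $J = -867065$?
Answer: $\frac{3 \sqrt{143219683679238631022206}}{979822} \approx 1.1587 \cdot 10^{6}$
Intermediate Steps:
$g = 1342614200598$ ($g = \left(-1798141 + 518287\right) \left(-181972 - 867065\right) = \left(-1279854\right) \left(-1049037\right) = 1342614200598$)
$H = - \frac{1180253408499}{979822}$ ($H = - \frac{1}{979822} - 1204559 = - \frac{1180253408499}{979822} \approx -1.2046 \cdot 10^{6}$)
$\sqrt{g + H} = \sqrt{1342614200598 - \frac{1180253408499}{979822}} = \sqrt{\frac{1315521751004925057}{979822}} = \frac{3 \sqrt{143219683679238631022206}}{979822}$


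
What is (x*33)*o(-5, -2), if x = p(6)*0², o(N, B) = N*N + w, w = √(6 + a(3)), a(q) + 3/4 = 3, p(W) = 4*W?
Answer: 0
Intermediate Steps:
a(q) = 9/4 (a(q) = -¾ + 3 = 9/4)
w = √33/2 (w = √(6 + 9/4) = √(33/4) = √33/2 ≈ 2.8723)
o(N, B) = N² + √33/2 (o(N, B) = N*N + √33/2 = N² + √33/2)
x = 0 (x = (4*6)*0² = 24*0 = 0)
(x*33)*o(-5, -2) = (0*33)*((-5)² + √33/2) = 0*(25 + √33/2) = 0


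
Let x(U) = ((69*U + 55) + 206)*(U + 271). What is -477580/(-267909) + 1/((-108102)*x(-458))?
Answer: 100858629232401937/56578865318998902 ≈ 1.7826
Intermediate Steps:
x(U) = (261 + 69*U)*(271 + U) (x(U) = ((55 + 69*U) + 206)*(271 + U) = (261 + 69*U)*(271 + U))
-477580/(-267909) + 1/((-108102)*x(-458)) = -477580/(-267909) + 1/((-108102)*(70731 + 69*(-458)² + 18960*(-458))) = -477580*(-1/267909) - 1/(108102*(70731 + 69*209764 - 8683680)) = 477580/267909 - 1/(108102*(70731 + 14473716 - 8683680)) = 477580/267909 - 1/108102/5860767 = 477580/267909 - 1/108102*1/5860767 = 477580/267909 - 1/633560634234 = 100858629232401937/56578865318998902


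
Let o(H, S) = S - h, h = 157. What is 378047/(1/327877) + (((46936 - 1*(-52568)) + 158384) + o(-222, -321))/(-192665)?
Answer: 4776277720615245/38533 ≈ 1.2395e+11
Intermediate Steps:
o(H, S) = -157 + S (o(H, S) = S - 1*157 = S - 157 = -157 + S)
378047/(1/327877) + (((46936 - 1*(-52568)) + 158384) + o(-222, -321))/(-192665) = 378047/(1/327877) + (((46936 - 1*(-52568)) + 158384) + (-157 - 321))/(-192665) = 378047/(1/327877) + (((46936 + 52568) + 158384) - 478)*(-1/192665) = 378047*327877 + ((99504 + 158384) - 478)*(-1/192665) = 123952916219 + (257888 - 478)*(-1/192665) = 123952916219 + 257410*(-1/192665) = 123952916219 - 51482/38533 = 4776277720615245/38533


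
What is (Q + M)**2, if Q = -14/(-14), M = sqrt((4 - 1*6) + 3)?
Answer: 4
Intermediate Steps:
M = 1 (M = sqrt((4 - 6) + 3) = sqrt(-2 + 3) = sqrt(1) = 1)
Q = 1 (Q = -14*(-1/14) = 1)
(Q + M)**2 = (1 + 1)**2 = 2**2 = 4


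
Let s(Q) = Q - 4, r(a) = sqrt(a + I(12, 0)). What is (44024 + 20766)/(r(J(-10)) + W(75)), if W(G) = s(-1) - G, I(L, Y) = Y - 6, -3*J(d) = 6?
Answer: -647900/801 - 32395*I*sqrt(2)/1602 ≈ -808.86 - 28.598*I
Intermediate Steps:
J(d) = -2 (J(d) = -1/3*6 = -2)
I(L, Y) = -6 + Y
r(a) = sqrt(-6 + a) (r(a) = sqrt(a + (-6 + 0)) = sqrt(a - 6) = sqrt(-6 + a))
s(Q) = -4 + Q
W(G) = -5 - G (W(G) = (-4 - 1) - G = -5 - G)
(44024 + 20766)/(r(J(-10)) + W(75)) = (44024 + 20766)/(sqrt(-6 - 2) + (-5 - 1*75)) = 64790/(sqrt(-8) + (-5 - 75)) = 64790/(2*I*sqrt(2) - 80) = 64790/(-80 + 2*I*sqrt(2))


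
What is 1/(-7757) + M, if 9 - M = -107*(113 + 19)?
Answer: 109629680/7757 ≈ 14133.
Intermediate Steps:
M = 14133 (M = 9 - (-107)*(113 + 19) = 9 - (-107)*132 = 9 - 1*(-14124) = 9 + 14124 = 14133)
1/(-7757) + M = 1/(-7757) + 14133 = -1/7757 + 14133 = 109629680/7757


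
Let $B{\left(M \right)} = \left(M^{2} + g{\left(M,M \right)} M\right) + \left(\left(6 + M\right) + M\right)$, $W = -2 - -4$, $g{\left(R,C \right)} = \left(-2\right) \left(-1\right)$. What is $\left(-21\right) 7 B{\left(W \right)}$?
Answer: $-2646$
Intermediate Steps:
$g{\left(R,C \right)} = 2$
$W = 2$ ($W = -2 + 4 = 2$)
$B{\left(M \right)} = 6 + M^{2} + 4 M$ ($B{\left(M \right)} = \left(M^{2} + 2 M\right) + \left(\left(6 + M\right) + M\right) = \left(M^{2} + 2 M\right) + \left(6 + 2 M\right) = 6 + M^{2} + 4 M$)
$\left(-21\right) 7 B{\left(W \right)} = \left(-21\right) 7 \left(6 + 2^{2} + 4 \cdot 2\right) = - 147 \left(6 + 4 + 8\right) = \left(-147\right) 18 = -2646$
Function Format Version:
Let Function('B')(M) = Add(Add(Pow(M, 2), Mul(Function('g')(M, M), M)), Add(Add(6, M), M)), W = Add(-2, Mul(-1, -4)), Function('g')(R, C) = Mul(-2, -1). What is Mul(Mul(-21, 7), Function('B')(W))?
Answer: -2646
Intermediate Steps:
Function('g')(R, C) = 2
W = 2 (W = Add(-2, 4) = 2)
Function('B')(M) = Add(6, Pow(M, 2), Mul(4, M)) (Function('B')(M) = Add(Add(Pow(M, 2), Mul(2, M)), Add(Add(6, M), M)) = Add(Add(Pow(M, 2), Mul(2, M)), Add(6, Mul(2, M))) = Add(6, Pow(M, 2), Mul(4, M)))
Mul(Mul(-21, 7), Function('B')(W)) = Mul(Mul(-21, 7), Add(6, Pow(2, 2), Mul(4, 2))) = Mul(-147, Add(6, 4, 8)) = Mul(-147, 18) = -2646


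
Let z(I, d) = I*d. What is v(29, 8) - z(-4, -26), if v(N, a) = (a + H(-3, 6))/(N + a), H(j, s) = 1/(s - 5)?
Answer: -3839/37 ≈ -103.76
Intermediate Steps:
H(j, s) = 1/(-5 + s)
v(N, a) = (1 + a)/(N + a) (v(N, a) = (a + 1/(-5 + 6))/(N + a) = (a + 1/1)/(N + a) = (a + 1)/(N + a) = (1 + a)/(N + a))
v(29, 8) - z(-4, -26) = (1 + 8)/(29 + 8) - (-4)*(-26) = 9/37 - 1*104 = (1/37)*9 - 104 = 9/37 - 104 = -3839/37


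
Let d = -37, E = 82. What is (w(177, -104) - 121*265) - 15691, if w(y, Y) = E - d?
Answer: -47637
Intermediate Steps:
w(y, Y) = 119 (w(y, Y) = 82 - 1*(-37) = 82 + 37 = 119)
(w(177, -104) - 121*265) - 15691 = (119 - 121*265) - 15691 = (119 - 32065) - 15691 = -31946 - 15691 = -47637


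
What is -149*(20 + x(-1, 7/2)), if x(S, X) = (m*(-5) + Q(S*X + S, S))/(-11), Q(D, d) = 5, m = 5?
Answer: -35760/11 ≈ -3250.9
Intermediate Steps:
x(S, X) = 20/11 (x(S, X) = (5*(-5) + 5)/(-11) = (-25 + 5)*(-1/11) = -20*(-1/11) = 20/11)
-149*(20 + x(-1, 7/2)) = -149*(20 + 20/11) = -149*240/11 = -35760/11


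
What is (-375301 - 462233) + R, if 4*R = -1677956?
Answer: -1257023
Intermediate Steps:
R = -419489 (R = (¼)*(-1677956) = -419489)
(-375301 - 462233) + R = (-375301 - 462233) - 419489 = -837534 - 419489 = -1257023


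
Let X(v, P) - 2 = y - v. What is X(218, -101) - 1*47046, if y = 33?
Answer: -47229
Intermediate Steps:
X(v, P) = 35 - v (X(v, P) = 2 + (33 - v) = 35 - v)
X(218, -101) - 1*47046 = (35 - 1*218) - 1*47046 = (35 - 218) - 47046 = -183 - 47046 = -47229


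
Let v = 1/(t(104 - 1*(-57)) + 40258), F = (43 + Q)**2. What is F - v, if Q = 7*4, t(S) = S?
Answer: 203752178/40419 ≈ 5041.0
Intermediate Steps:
Q = 28
F = 5041 (F = (43 + 28)**2 = 71**2 = 5041)
v = 1/40419 (v = 1/((104 - 1*(-57)) + 40258) = 1/((104 + 57) + 40258) = 1/(161 + 40258) = 1/40419 ≈ 2.4741e-5)
F - v = 5041 - 1*1/40419 = 5041 - 1/40419 = 203752178/40419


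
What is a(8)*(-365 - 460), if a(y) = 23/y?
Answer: -18975/8 ≈ -2371.9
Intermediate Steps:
a(8)*(-365 - 460) = (23/8)*(-365 - 460) = (23*(1/8))*(-825) = (23/8)*(-825) = -18975/8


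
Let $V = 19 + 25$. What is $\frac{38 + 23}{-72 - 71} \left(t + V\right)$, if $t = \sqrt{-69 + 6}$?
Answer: $- \frac{244}{13} - \frac{183 i \sqrt{7}}{143} \approx -18.769 - 3.3858 i$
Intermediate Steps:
$t = 3 i \sqrt{7}$ ($t = \sqrt{-63} = 3 i \sqrt{7} \approx 7.9373 i$)
$V = 44$
$\frac{38 + 23}{-72 - 71} \left(t + V\right) = \frac{38 + 23}{-72 - 71} \left(3 i \sqrt{7} + 44\right) = \frac{61}{-143} \left(44 + 3 i \sqrt{7}\right) = 61 \left(- \frac{1}{143}\right) \left(44 + 3 i \sqrt{7}\right) = - \frac{61 \left(44 + 3 i \sqrt{7}\right)}{143} = - \frac{244}{13} - \frac{183 i \sqrt{7}}{143}$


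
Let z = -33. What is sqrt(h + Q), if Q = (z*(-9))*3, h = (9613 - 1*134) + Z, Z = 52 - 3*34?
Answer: 4*sqrt(645) ≈ 101.59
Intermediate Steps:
Z = -50 (Z = 52 - 102 = -50)
h = 9429 (h = (9613 - 1*134) - 50 = (9613 - 134) - 50 = 9479 - 50 = 9429)
Q = 891 (Q = -33*(-9)*3 = 297*3 = 891)
sqrt(h + Q) = sqrt(9429 + 891) = sqrt(10320) = 4*sqrt(645)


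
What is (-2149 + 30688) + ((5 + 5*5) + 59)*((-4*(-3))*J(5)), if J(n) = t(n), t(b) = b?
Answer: 33879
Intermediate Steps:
J(n) = n
(-2149 + 30688) + ((5 + 5*5) + 59)*((-4*(-3))*J(5)) = (-2149 + 30688) + ((5 + 5*5) + 59)*(-4*(-3)*5) = 28539 + ((5 + 25) + 59)*(12*5) = 28539 + (30 + 59)*60 = 28539 + 89*60 = 28539 + 5340 = 33879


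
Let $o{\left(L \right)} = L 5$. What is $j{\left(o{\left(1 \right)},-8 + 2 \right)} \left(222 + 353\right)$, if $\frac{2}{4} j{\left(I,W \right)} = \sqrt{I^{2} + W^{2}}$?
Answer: $1150 \sqrt{61} \approx 8981.8$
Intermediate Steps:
$o{\left(L \right)} = 5 L$
$j{\left(I,W \right)} = 2 \sqrt{I^{2} + W^{2}}$
$j{\left(o{\left(1 \right)},-8 + 2 \right)} \left(222 + 353\right) = 2 \sqrt{\left(5 \cdot 1\right)^{2} + \left(-8 + 2\right)^{2}} \left(222 + 353\right) = 2 \sqrt{5^{2} + \left(-6\right)^{2}} \cdot 575 = 2 \sqrt{25 + 36} \cdot 575 = 2 \sqrt{61} \cdot 575 = 1150 \sqrt{61}$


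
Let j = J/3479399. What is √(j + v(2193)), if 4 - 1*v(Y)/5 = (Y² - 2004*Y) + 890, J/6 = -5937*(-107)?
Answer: I*√25142360630158078769/3479399 ≈ 1441.1*I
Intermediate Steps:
J = 3811554 (J = 6*(-5937*(-107)) = 6*635259 = 3811554)
v(Y) = -4430 - 5*Y² + 10020*Y (v(Y) = 20 - 5*((Y² - 2004*Y) + 890) = 20 - 5*(890 + Y² - 2004*Y) = 20 + (-4450 - 5*Y² + 10020*Y) = -4430 - 5*Y² + 10020*Y)
j = 3811554/3479399 ≈ 1.0955
√(j + v(2193)) = √(3811554/3479399 + (-4430 - 5*2193² + 10020*2193)) = √(3811554/3479399 + (-4430 - 5*4809249 + 21973860)) = √(3811554/3479399 + (-4430 - 24046245 + 21973860)) = √(3811554/3479399 - 2076815) = √(-7226064222631/3479399) = I*√25142360630158078769/3479399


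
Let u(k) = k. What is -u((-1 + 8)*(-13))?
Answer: 91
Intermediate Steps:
-u((-1 + 8)*(-13)) = -(-1 + 8)*(-13) = -7*(-13) = -1*(-91) = 91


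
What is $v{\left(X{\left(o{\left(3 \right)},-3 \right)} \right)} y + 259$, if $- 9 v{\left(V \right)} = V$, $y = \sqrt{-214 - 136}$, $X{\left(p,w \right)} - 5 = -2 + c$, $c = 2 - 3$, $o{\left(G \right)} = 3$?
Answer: $259 - \frac{10 i \sqrt{14}}{9} \approx 259.0 - 4.1574 i$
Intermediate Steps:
$c = -1$ ($c = 2 - 3 = -1$)
$X{\left(p,w \right)} = 2$ ($X{\left(p,w \right)} = 5 - 3 = 2$)
$y = 5 i \sqrt{14}$ ($y = \sqrt{-350} = 5 i \sqrt{14} \approx 18.708 i$)
$v{\left(V \right)} = - \frac{V}{9}$
$v{\left(X{\left(o{\left(3 \right)},-3 \right)} \right)} y + 259 = \left(- \frac{1}{9}\right) 2 \cdot 5 i \sqrt{14} + 259 = - \frac{2 \cdot 5 i \sqrt{14}}{9} + 259 = - \frac{10 i \sqrt{14}}{9} + 259 = 259 - \frac{10 i \sqrt{14}}{9}$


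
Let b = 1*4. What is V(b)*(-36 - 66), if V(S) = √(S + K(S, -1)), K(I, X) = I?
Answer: -204*√2 ≈ -288.50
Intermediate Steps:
b = 4
V(S) = √2*√S (V(S) = √(S + S) = √(2*S) = √2*√S)
V(b)*(-36 - 66) = (√2*√4)*(-36 - 66) = (√2*2)*(-102) = (2*√2)*(-102) = -204*√2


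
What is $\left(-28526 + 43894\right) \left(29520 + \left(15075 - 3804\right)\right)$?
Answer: $626876088$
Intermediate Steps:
$\left(-28526 + 43894\right) \left(29520 + \left(15075 - 3804\right)\right) = 15368 \left(29520 + 11271\right) = 15368 \cdot 40791 = 626876088$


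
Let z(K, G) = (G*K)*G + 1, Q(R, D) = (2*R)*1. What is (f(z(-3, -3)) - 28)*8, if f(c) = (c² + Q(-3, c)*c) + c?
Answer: 6224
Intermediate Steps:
Q(R, D) = 2*R
z(K, G) = 1 + K*G² (z(K, G) = K*G² + 1 = 1 + K*G²)
f(c) = c² - 5*c (f(c) = (c² + (2*(-3))*c) + c = (c² - 6*c) + c = c² - 5*c)
(f(z(-3, -3)) - 28)*8 = ((1 - 3*(-3)²)*(-5 + (1 - 3*(-3)²)) - 28)*8 = ((1 - 3*9)*(-5 + (1 - 3*9)) - 28)*8 = ((1 - 27)*(-5 + (1 - 27)) - 28)*8 = (-26*(-5 - 26) - 28)*8 = (-26*(-31) - 28)*8 = (806 - 28)*8 = 778*8 = 6224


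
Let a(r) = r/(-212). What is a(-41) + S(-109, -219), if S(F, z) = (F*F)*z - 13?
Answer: -551613783/212 ≈ -2.6020e+6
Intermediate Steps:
a(r) = -r/212 (a(r) = r*(-1/212) = -r/212)
S(F, z) = -13 + z*F² (S(F, z) = F²*z - 13 = z*F² - 13 = -13 + z*F²)
a(-41) + S(-109, -219) = -1/212*(-41) + (-13 - 219*(-109)²) = 41/212 + (-13 - 219*11881) = 41/212 + (-13 - 2601939) = 41/212 - 2601952 = -551613783/212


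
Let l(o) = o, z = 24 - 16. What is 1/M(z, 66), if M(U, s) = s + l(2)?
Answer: 1/68 ≈ 0.014706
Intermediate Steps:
z = 8
M(U, s) = 2 + s (M(U, s) = s + 2 = 2 + s)
1/M(z, 66) = 1/(2 + 66) = 1/68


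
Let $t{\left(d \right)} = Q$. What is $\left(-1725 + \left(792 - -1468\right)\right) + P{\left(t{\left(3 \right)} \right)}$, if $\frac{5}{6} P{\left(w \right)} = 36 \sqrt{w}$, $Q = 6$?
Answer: $535 + \frac{216 \sqrt{6}}{5} \approx 640.82$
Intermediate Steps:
$t{\left(d \right)} = 6$
$P{\left(w \right)} = \frac{216 \sqrt{w}}{5}$ ($P{\left(w \right)} = \frac{6 \cdot 36 \sqrt{w}}{5} = \frac{216 \sqrt{w}}{5}$)
$\left(-1725 + \left(792 - -1468\right)\right) + P{\left(t{\left(3 \right)} \right)} = \left(-1725 + \left(792 - -1468\right)\right) + \frac{216 \sqrt{6}}{5} = \left(-1725 + \left(792 + 1468\right)\right) + \frac{216 \sqrt{6}}{5} = \left(-1725 + 2260\right) + \frac{216 \sqrt{6}}{5} = 535 + \frac{216 \sqrt{6}}{5}$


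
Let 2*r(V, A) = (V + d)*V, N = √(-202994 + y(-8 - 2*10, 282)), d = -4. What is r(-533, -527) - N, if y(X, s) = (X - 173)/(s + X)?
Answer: 286221/2 - I*√13096411958/254 ≈ 1.4311e+5 - 450.55*I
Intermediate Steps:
y(X, s) = (-173 + X)/(X + s)
N = I*√13096411958/254 (N = √(-202994 + (-173 + (-8 - 2*10))/((-8 - 2*10) + 282)) = √(-202994 + (-173 + (-8 - 20))/((-8 - 20) + 282)) = √(-202994 + (-173 - 28)/(-28 + 282)) = √(-202994 - 201/254) = √(-51560677/254) = I*√13096411958/254 ≈ 450.55*I)
r(V, A) = V*(-4 + V)/2 (r(V, A) = ((V - 4)*V)/2 = ((-4 + V)*V)/2 = (V*(-4 + V))/2 = V*(-4 + V)/2)
r(-533, -527) - N = (½)*(-533)*(-4 - 533) - I*√13096411958/254 = (½)*(-533)*(-537) - I*√13096411958/254 = 286221/2 - I*√13096411958/254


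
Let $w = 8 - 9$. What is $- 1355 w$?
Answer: $1355$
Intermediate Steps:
$w = -1$ ($w = 8 - 9 = -1$)
$- 1355 w = \left(-1355\right) \left(-1\right) = 1355$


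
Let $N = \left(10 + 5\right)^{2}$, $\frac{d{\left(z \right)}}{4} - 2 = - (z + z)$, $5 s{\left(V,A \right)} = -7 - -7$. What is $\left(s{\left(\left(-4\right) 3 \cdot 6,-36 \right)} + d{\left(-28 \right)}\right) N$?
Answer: $52200$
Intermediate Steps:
$s{\left(V,A \right)} = 0$ ($s{\left(V,A \right)} = \frac{-7 - -7}{5} = \frac{-7 + 7}{5} = \frac{1}{5} \cdot 0 = 0$)
$d{\left(z \right)} = 8 - 8 z$ ($d{\left(z \right)} = 8 + 4 \left(- (z + z)\right) = 8 + 4 \left(- 2 z\right) = 8 - 8 z$)
$N = 225$ ($N = 15^{2} = 225$)
$\left(s{\left(\left(-4\right) 3 \cdot 6,-36 \right)} + d{\left(-28 \right)}\right) N = \left(0 + \left(8 - -224\right)\right) 225 = \left(0 + \left(8 + 224\right)\right) 225 = \left(0 + 232\right) 225 = 232 \cdot 225 = 52200$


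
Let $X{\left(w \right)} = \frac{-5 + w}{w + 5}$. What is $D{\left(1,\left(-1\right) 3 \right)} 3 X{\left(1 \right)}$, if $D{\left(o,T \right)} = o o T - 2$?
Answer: $10$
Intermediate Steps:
$D{\left(o,T \right)} = -2 + T o^{2}$ ($D{\left(o,T \right)} = o^{2} T - 2 = T o^{2} - 2 = -2 + T o^{2}$)
$X{\left(w \right)} = \frac{-5 + w}{5 + w}$
$D{\left(1,\left(-1\right) 3 \right)} 3 X{\left(1 \right)} = \left(-2 + \left(-1\right) 3 \cdot 1^{2}\right) 3 \frac{-5 + 1}{5 + 1} = \left(-2 - 3\right) 3 \cdot \frac{1}{6} \left(-4\right) = \left(-5\right) 3 \left(- \frac{2}{3}\right) = \left(-15\right) \left(- \frac{2}{3}\right) = 10$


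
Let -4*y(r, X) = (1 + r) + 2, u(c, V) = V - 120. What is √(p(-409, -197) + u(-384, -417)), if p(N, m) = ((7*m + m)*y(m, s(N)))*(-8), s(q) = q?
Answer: √610951 ≈ 781.63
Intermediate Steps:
u(c, V) = -120 + V
y(r, X) = -¾ - r/4 (y(r, X) = -((1 + r) + 2)/4 = -(3 + r)/4 = -¾ - r/4)
p(N, m) = -64*m*(-¾ - m/4) (p(N, m) = ((7*m + m)*(-¾ - m/4))*(-8) = ((8*m)*(-¾ - m/4))*(-8) = (8*m*(-¾ - m/4))*(-8) = -64*m*(-¾ - m/4))
√(p(-409, -197) + u(-384, -417)) = √(16*(-197)*(3 - 197) + (-120 - 417)) = √(16*(-197)*(-194) - 537) = √(611488 - 537) = √610951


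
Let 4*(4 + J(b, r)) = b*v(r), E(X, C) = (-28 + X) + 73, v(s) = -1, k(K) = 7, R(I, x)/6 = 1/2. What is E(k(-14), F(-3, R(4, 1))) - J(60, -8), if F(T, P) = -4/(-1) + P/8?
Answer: 71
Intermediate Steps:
R(I, x) = 3 (R(I, x) = 6*(1/2) = 6*(1*(½)) = 6*(½) = 3)
F(T, P) = 4 + P/8 (F(T, P) = -4*(-1) + P*(⅛) = 4 + P/8)
E(X, C) = 45 + X
J(b, r) = -4 - b/4 (J(b, r) = -4 + (b*(-1))/4 = -4 + (-b)/4 = -4 - b/4)
E(k(-14), F(-3, R(4, 1))) - J(60, -8) = (45 + 7) - (-4 - ¼*60) = 52 - (-4 - 15) = 52 - 1*(-19) = 52 + 19 = 71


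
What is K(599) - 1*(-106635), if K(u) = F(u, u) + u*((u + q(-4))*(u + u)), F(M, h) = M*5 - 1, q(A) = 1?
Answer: 430670829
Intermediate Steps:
F(M, h) = -1 + 5*M (F(M, h) = 5*M - 1 = -1 + 5*M)
K(u) = -1 + 5*u + 2*u²*(1 + u) (K(u) = (-1 + 5*u) + u*((u + 1)*(u + u)) = (-1 + 5*u) + u*((1 + u)*(2*u)) = (-1 + 5*u) + u*(2*u*(1 + u)) = (-1 + 5*u) + 2*u²*(1 + u) = -1 + 5*u + 2*u²*(1 + u))
K(599) - 1*(-106635) = (-1 + 2*599² + 2*599³ + 5*599) - 1*(-106635) = (-1 + 2*358801 + 2*214921799 + 2995) + 106635 = (-1 + 717602 + 429843598 + 2995) + 106635 = 430564194 + 106635 = 430670829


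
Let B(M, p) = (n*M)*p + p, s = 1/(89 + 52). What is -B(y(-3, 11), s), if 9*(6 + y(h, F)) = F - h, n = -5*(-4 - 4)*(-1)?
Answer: -1609/1269 ≈ -1.2679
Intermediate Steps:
n = -40 (n = -5*(-8)*(-1) = 40*(-1) = -40)
y(h, F) = -6 - h/9 + F/9 (y(h, F) = -6 + (F - h)/9 = -6 + (-h/9 + F/9) = -6 - h/9 + F/9)
s = 1/141 ≈ 0.0070922
B(M, p) = p - 40*M*p (B(M, p) = (-40*M)*p + p = -40*M*p + p = p - 40*M*p)
-B(y(-3, 11), s) = -(1 - 40*(-6 - ⅑*(-3) + (⅑)*11))/141 = -(1 - 40*(-6 + ⅓ + 11/9))/141 = -(1 - 40*(-40/9))/141 = -(1 + 1600/9)/141 = -1609/(141*9) = -1*1609/1269 = -1609/1269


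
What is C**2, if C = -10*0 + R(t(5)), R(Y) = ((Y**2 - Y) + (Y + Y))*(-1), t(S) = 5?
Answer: 900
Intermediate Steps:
R(Y) = -Y - Y**2 (R(Y) = ((Y**2 - Y) + 2*Y)*(-1) = (Y + Y**2)*(-1) = -Y - Y**2)
C = -30 (C = -10*0 - 1*5*(1 + 5) = 0 - 1*5*6 = 0 - 30 = -30)
C**2 = (-30)**2 = 900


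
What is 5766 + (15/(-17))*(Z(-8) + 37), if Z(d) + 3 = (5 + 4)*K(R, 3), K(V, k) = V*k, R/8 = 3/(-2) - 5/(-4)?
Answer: 98322/17 ≈ 5783.6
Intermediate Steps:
R = -2 (R = 8*(3/(-2) - 5/(-4)) = 8*(3*(-1/2) - 5*(-1/4)) = 8*(-3/2 + 5/4) = 8*(-1/4) = -2)
Z(d) = -57 (Z(d) = -3 + (5 + 4)*(-2*3) = -3 + 9*(-6) = -3 - 54 = -57)
5766 + (15/(-17))*(Z(-8) + 37) = 5766 + (15/(-17))*(-57 + 37) = 5766 + (15*(-1/17))*(-20) = 5766 - 15/17*(-20) = 5766 + 300/17 = 98322/17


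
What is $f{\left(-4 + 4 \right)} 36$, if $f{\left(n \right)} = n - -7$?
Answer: $252$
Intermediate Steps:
$f{\left(n \right)} = 7 + n$ ($f{\left(n \right)} = n + 7 = 7 + n$)
$f{\left(-4 + 4 \right)} 36 = \left(7 + \left(-4 + 4\right)\right) 36 = \left(7 + 0\right) 36 = 7 \cdot 36 = 252$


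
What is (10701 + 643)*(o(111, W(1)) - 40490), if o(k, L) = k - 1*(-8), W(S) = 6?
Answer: -457968624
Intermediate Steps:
o(k, L) = 8 + k (o(k, L) = k + 8 = 8 + k)
(10701 + 643)*(o(111, W(1)) - 40490) = (10701 + 643)*((8 + 111) - 40490) = 11344*(119 - 40490) = 11344*(-40371) = -457968624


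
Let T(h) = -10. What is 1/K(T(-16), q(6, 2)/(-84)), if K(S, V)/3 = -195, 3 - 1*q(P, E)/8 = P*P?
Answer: -1/585 ≈ -0.0017094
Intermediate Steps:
q(P, E) = 24 - 8*P² (q(P, E) = 24 - 8*P*P = 24 - 8*P²)
K(S, V) = -585 (K(S, V) = 3*(-195) = -585)
1/K(T(-16), q(6, 2)/(-84)) = 1/(-585) = -1/585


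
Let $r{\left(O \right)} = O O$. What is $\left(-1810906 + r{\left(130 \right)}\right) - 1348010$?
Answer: $-3142016$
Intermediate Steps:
$r{\left(O \right)} = O^{2}$
$\left(-1810906 + r{\left(130 \right)}\right) - 1348010 = \left(-1810906 + 130^{2}\right) - 1348010 = \left(-1810906 + 16900\right) - 1348010 = -1794006 - 1348010 = -3142016$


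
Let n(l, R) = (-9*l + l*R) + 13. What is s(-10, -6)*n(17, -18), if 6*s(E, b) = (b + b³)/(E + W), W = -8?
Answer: -8251/9 ≈ -916.78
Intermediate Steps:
n(l, R) = 13 - 9*l + R*l (n(l, R) = (-9*l + R*l) + 13 = 13 - 9*l + R*l)
s(E, b) = (b + b³)/(6*(-8 + E)) (s(E, b) = ((b + b³)/(E - 8))/6 = ((b + b³)/(-8 + E))/6 = (b + b³)/(6*(-8 + E)))
s(-10, -6)*n(17, -18) = ((-6 + (-6)³)/(-48 + 6*(-10)))*(13 - 9*17 - 18*17) = ((-6 - 216)/(-48 - 60))*(13 - 153 - 306) = (-222/(-108))*(-446) = -1/108*(-222)*(-446) = (37/18)*(-446) = -8251/9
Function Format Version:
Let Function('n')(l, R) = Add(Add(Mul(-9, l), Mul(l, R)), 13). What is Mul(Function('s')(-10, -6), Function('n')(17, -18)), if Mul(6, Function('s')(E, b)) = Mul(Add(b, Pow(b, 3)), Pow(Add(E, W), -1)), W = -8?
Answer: Rational(-8251, 9) ≈ -916.78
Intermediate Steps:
Function('n')(l, R) = Add(13, Mul(-9, l), Mul(R, l)) (Function('n')(l, R) = Add(Add(Mul(-9, l), Mul(R, l)), 13) = Add(13, Mul(-9, l), Mul(R, l)))
Function('s')(E, b) = Mul(Rational(1, 6), Pow(Add(-8, E), -1), Add(b, Pow(b, 3))) (Function('s')(E, b) = Mul(Rational(1, 6), Mul(Add(b, Pow(b, 3)), Pow(Add(E, -8), -1))) = Mul(Rational(1, 6), Mul(Add(b, Pow(b, 3)), Pow(Add(-8, E), -1))) = Mul(Rational(1, 6), Mul(Pow(Add(-8, E), -1), Add(b, Pow(b, 3)))) = Mul(Rational(1, 6), Pow(Add(-8, E), -1), Add(b, Pow(b, 3))))
Mul(Function('s')(-10, -6), Function('n')(17, -18)) = Mul(Mul(Pow(Add(-48, Mul(6, -10)), -1), Add(-6, Pow(-6, 3))), Add(13, Mul(-9, 17), Mul(-18, 17))) = Mul(Mul(Pow(Add(-48, -60), -1), Add(-6, -216)), Add(13, -153, -306)) = Mul(Mul(Pow(-108, -1), -222), -446) = Mul(Mul(Rational(-1, 108), -222), -446) = Mul(Rational(37, 18), -446) = Rational(-8251, 9)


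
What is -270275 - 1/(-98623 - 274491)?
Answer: -100843386349/373114 ≈ -2.7028e+5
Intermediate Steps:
-270275 - 1/(-98623 - 274491) = -270275 - 1/(-373114) = -270275 - 1*(-1/373114) = -270275 + 1/373114 = -100843386349/373114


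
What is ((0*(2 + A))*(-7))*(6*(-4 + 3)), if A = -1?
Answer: 0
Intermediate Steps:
((0*(2 + A))*(-7))*(6*(-4 + 3)) = ((0*(2 - 1))*(-7))*(6*(-4 + 3)) = ((0*1)*(-7))*(6*(-1)) = (0*(-7))*(-6) = 0*(-6) = 0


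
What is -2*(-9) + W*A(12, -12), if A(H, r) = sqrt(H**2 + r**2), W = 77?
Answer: 18 + 924*sqrt(2) ≈ 1324.7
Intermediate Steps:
-2*(-9) + W*A(12, -12) = -2*(-9) + 77*sqrt(12**2 + (-12)**2) = 18 + 77*sqrt(144 + 144) = 18 + 77*sqrt(288) = 18 + 77*(12*sqrt(2)) = 18 + 924*sqrt(2)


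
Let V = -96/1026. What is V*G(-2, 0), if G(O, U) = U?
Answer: 0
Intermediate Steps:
V = -16/171 (V = -96*1/1026 = -16/171 ≈ -0.093567)
V*G(-2, 0) = -16/171*0 = 0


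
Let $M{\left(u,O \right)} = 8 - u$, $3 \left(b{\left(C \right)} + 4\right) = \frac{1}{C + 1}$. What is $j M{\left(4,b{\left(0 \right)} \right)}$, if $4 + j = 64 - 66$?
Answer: $-24$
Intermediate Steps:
$b{\left(C \right)} = -4 + \frac{1}{3 \left(1 + C\right)}$ ($b{\left(C \right)} = -4 + \frac{1}{3 \left(C + 1\right)} = -4 + \frac{1}{3 \left(1 + C\right)}$)
$j = -6$ ($j = -4 + \left(64 - 66\right) = -4 - 2 = -6$)
$j M{\left(4,b{\left(0 \right)} \right)} = - 6 \left(8 - 4\right) = \left(-6\right) 4 = -24$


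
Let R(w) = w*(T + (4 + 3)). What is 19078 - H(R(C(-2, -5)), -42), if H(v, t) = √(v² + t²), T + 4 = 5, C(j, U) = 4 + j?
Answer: 19078 - 2*√505 ≈ 19033.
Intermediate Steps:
T = 1 (T = -4 + 5 = 1)
R(w) = 8*w (R(w) = w*(1 + (4 + 3)) = w*(1 + 7) = w*8 = 8*w)
H(v, t) = √(t² + v²)
19078 - H(R(C(-2, -5)), -42) = 19078 - √((-42)² + (8*(4 - 2))²) = 19078 - √(1764 + (8*2)²) = 19078 - √(1764 + 16²) = 19078 - √(1764 + 256) = 19078 - √2020 = 19078 - 2*√505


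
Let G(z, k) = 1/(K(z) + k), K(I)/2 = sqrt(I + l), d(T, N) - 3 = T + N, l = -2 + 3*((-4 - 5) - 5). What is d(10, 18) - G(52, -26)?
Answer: 9995/322 + sqrt(2)/161 ≈ 31.049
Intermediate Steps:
l = -44 (l = -2 + 3*(-9 - 5) = -2 + 3*(-14) = -2 - 42 = -44)
d(T, N) = 3 + N + T (d(T, N) = 3 + (T + N) = 3 + (N + T) = 3 + N + T)
K(I) = 2*sqrt(-44 + I) (K(I) = 2*sqrt(I - 44) = 2*sqrt(-44 + I))
G(z, k) = 1/(k + 2*sqrt(-44 + z)) (G(z, k) = 1/(2*sqrt(-44 + z) + k) = 1/(k + 2*sqrt(-44 + z)))
d(10, 18) - G(52, -26) = (3 + 18 + 10) - 1/(-26 + 2*sqrt(-44 + 52)) = 31 - 1/(-26 + 2*sqrt(8)) = 31 - 1/(-26 + 2*(2*sqrt(2))) = 31 - 1/(-26 + 4*sqrt(2))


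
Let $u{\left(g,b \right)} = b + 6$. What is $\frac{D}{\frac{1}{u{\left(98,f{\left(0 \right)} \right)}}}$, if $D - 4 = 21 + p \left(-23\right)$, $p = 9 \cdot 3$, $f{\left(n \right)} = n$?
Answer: $-3576$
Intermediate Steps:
$p = 27$
$u{\left(g,b \right)} = 6 + b$
$D = -596$ ($D = 4 + \left(21 + 27 \left(-23\right)\right) = 4 + \left(21 - 621\right) = 4 - 600 = -596$)
$\frac{D}{\frac{1}{u{\left(98,f{\left(0 \right)} \right)}}} = - \frac{596}{\frac{1}{6 + 0}} = - \frac{596}{\frac{1}{6}} = - 596 \frac{1}{\frac{1}{6}} = \left(-596\right) 6 = -3576$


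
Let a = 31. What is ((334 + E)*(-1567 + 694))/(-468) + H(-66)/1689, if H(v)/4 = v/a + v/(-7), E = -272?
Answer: 367423109/3176446 ≈ 115.67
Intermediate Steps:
H(v) = -96*v/217 (H(v) = 4*(v/31 + v/(-7)) = 4*(v*(1/31) + v*(-1/7)) = 4*(v/31 - v/7) = 4*(-24*v/217) = -96*v/217)
((334 + E)*(-1567 + 694))/(-468) + H(-66)/1689 = ((334 - 272)*(-1567 + 694))/(-468) - 96/217*(-66)/1689 = (62*(-873))*(-1/468) + (6336/217)*(1/1689) = -54126*(-1/468) + 2112/122171 = 3007/26 + 2112/122171 = 367423109/3176446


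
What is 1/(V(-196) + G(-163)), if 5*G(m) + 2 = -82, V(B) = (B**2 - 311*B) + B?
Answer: 5/495796 ≈ 1.0085e-5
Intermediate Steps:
V(B) = B**2 - 310*B
G(m) = -84/5 (G(m) = -2/5 + (1/5)*(-82) = -2/5 - 82/5 = -84/5)
1/(V(-196) + G(-163)) = 1/(-196*(-310 - 196) - 84/5) = 1/(-196*(-506) - 84/5) = 1/(99176 - 84/5) = 1/(495796/5) = 5/495796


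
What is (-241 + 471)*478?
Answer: 109940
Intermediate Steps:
(-241 + 471)*478 = 230*478 = 109940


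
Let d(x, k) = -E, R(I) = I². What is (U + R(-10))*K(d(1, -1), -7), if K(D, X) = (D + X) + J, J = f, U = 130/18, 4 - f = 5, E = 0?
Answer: -7720/9 ≈ -857.78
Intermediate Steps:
f = -1 (f = 4 - 1*5 = 4 - 5 = -1)
U = 65/9 (U = 130*(1/18) = 65/9 ≈ 7.2222)
J = -1
d(x, k) = 0 (d(x, k) = -1*0 = 0)
K(D, X) = -1 + D + X (K(D, X) = (D + X) - 1 = -1 + D + X)
(U + R(-10))*K(d(1, -1), -7) = (65/9 + (-10)²)*(-1 + 0 - 7) = (65/9 + 100)*(-8) = (965/9)*(-8) = -7720/9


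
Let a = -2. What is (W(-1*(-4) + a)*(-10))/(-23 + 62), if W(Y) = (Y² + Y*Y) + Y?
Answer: -100/39 ≈ -2.5641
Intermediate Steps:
W(Y) = Y + 2*Y² (W(Y) = (Y² + Y²) + Y = 2*Y² + Y = Y + 2*Y²)
(W(-1*(-4) + a)*(-10))/(-23 + 62) = (((-1*(-4) - 2)*(1 + 2*(-1*(-4) - 2)))*(-10))/(-23 + 62) = (((4 - 2)*(1 + 2*(4 - 2)))*(-10))/39 = ((2*(1 + 2*2))*(-10))*(1/39) = ((2*(1 + 4))*(-10))*(1/39) = ((2*5)*(-10))*(1/39) = (10*(-10))*(1/39) = -100*1/39 = -100/39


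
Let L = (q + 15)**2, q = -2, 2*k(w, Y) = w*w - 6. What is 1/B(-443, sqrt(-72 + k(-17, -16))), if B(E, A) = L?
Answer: 1/169 ≈ 0.0059172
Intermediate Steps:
k(w, Y) = -3 + w**2/2 (k(w, Y) = (w*w - 6)/2 = (w**2 - 6)/2 = (-6 + w**2)/2 = -3 + w**2/2)
L = 169 (L = (-2 + 15)**2 = 13**2 = 169)
B(E, A) = 169
1/B(-443, sqrt(-72 + k(-17, -16))) = 1/169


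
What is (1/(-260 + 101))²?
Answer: 1/25281 ≈ 3.9555e-5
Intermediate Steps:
(1/(-260 + 101))² = (1/(-159))² = (-1/159)² = 1/25281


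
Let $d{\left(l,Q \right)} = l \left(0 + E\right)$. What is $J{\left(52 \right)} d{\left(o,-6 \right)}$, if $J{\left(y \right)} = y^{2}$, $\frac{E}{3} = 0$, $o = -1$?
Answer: $0$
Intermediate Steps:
$E = 0$ ($E = 3 \cdot 0 = 0$)
$d{\left(l,Q \right)} = 0$ ($d{\left(l,Q \right)} = l \left(0 + 0\right) = l 0 = 0$)
$J{\left(52 \right)} d{\left(o,-6 \right)} = 52^{2} \cdot 0 = 2704 \cdot 0 = 0$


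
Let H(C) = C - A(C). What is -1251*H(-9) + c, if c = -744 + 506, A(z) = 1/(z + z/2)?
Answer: 32785/3 ≈ 10928.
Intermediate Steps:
A(z) = 2/(3*z) (A(z) = 1/(z + z*(½)) = 1/(z + z/2) = 1/(3*z/2) = 2/(3*z))
H(C) = C - 2/(3*C)
c = -238
-1251*H(-9) + c = -1251*(-9 - ⅔/(-9)) - 238 = -1251*(-9 - ⅔*(-⅑)) - 238 = -1251*(-9 + 2/27) - 238 = -1251*(-241/27) - 238 = 33499/3 - 238 = 32785/3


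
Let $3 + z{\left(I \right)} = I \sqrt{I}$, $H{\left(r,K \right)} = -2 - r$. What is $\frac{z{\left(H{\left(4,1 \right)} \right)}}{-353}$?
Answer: $\frac{3}{353} + \frac{6 i \sqrt{6}}{353} \approx 0.0084986 + 0.041634 i$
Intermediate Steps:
$z{\left(I \right)} = -3 + I^{\frac{3}{2}}$ ($z{\left(I \right)} = -3 + I \sqrt{I} = -3 + I^{\frac{3}{2}}$)
$\frac{z{\left(H{\left(4,1 \right)} \right)}}{-353} = \frac{-3 + \left(-2 - 4\right)^{\frac{3}{2}}}{-353} = \left(-3 + \left(-2 - 4\right)^{\frac{3}{2}}\right) \left(- \frac{1}{353}\right) = \left(-3 + \left(-6\right)^{\frac{3}{2}}\right) \left(- \frac{1}{353}\right) = \left(-3 - 6 i \sqrt{6}\right) \left(- \frac{1}{353}\right) = \frac{3}{353} + \frac{6 i \sqrt{6}}{353}$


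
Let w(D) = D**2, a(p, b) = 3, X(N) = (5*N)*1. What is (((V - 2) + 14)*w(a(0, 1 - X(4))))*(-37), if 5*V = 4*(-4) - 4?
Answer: -2664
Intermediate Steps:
V = -4 (V = (4*(-4) - 4)/5 = (-16 - 4)/5 = (1/5)*(-20) = -4)
X(N) = 5*N
(((V - 2) + 14)*w(a(0, 1 - X(4))))*(-37) = (((-4 - 2) + 14)*3**2)*(-37) = ((-6 + 14)*9)*(-37) = (8*9)*(-37) = 72*(-37) = -2664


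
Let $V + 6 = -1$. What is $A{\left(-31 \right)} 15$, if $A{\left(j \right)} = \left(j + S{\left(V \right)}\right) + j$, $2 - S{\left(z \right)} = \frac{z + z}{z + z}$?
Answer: $-915$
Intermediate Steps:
$V = -7$ ($V = -6 - 1 = -7$)
$S{\left(z \right)} = 1$ ($S{\left(z \right)} = 2 - \frac{z + z}{z + z} = 2 - \frac{2 z}{2 z} = 2 - 2 z \frac{1}{2 z} = 2 - 1 = 1$)
$A{\left(j \right)} = 1 + 2 j$ ($A{\left(j \right)} = \left(j + 1\right) + j = \left(1 + j\right) + j = 1 + 2 j$)
$A{\left(-31 \right)} 15 = \left(1 + 2 \left(-31\right)\right) 15 = \left(1 - 62\right) 15 = \left(-61\right) 15 = -915$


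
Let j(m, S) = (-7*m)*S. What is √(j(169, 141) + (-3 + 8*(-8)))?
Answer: I*√166870 ≈ 408.5*I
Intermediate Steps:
j(m, S) = -7*S*m
√(j(169, 141) + (-3 + 8*(-8))) = √(-7*141*169 + (-3 + 8*(-8))) = √(-166803 + (-3 - 64)) = √(-166803 - 67) = √(-166870) = I*√166870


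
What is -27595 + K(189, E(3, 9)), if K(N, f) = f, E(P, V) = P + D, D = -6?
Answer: -27598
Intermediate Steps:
E(P, V) = -6 + P (E(P, V) = P - 6 = -6 + P)
-27595 + K(189, E(3, 9)) = -27595 + (-6 + 3) = -27595 - 3 = -27598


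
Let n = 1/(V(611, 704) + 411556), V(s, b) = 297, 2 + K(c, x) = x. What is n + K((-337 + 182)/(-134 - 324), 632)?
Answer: 259467391/411853 ≈ 630.00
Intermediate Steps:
K(c, x) = -2 + x
n = 1/411853 (n = 1/(297 + 411556) = 1/411853 ≈ 2.4281e-6)
n + K((-337 + 182)/(-134 - 324), 632) = 1/411853 + (-2 + 632) = 1/411853 + 630 = 259467391/411853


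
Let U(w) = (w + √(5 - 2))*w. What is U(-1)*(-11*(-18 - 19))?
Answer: 407 - 407*√3 ≈ -297.94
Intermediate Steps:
U(w) = w*(w + √3) (U(w) = (w + √3)*w = w*(w + √3))
U(-1)*(-11*(-18 - 19)) = (-(-1 + √3))*(-11*(-18 - 19)) = (1 - √3)*(-11*(-37)) = (1 - √3)*407 = 407 - 407*√3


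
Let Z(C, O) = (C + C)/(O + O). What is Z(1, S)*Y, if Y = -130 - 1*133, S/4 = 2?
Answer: -263/8 ≈ -32.875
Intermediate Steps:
S = 8 (S = 4*2 = 8)
Y = -263 (Y = -130 - 133 = -263)
Z(C, O) = C/O (Z(C, O) = (2*C)/((2*O)) = (2*C)*(1/(2*O)) = C/O)
Z(1, S)*Y = (1/8)*(-263) = (1*(⅛))*(-263) = (⅛)*(-263) = -263/8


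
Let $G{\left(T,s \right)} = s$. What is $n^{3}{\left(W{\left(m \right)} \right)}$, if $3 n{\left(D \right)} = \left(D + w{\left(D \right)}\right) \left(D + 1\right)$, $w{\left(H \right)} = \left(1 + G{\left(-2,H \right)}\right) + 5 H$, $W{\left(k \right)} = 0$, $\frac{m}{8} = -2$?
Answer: $\frac{1}{27} \approx 0.037037$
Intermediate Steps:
$m = -16$ ($m = 8 \left(-2\right) = -16$)
$w{\left(H \right)} = 1 + 6 H$ ($w{\left(H \right)} = \left(1 + H\right) + 5 H = 1 + 6 H$)
$n{\left(D \right)} = \frac{\left(1 + D\right) \left(1 + 7 D\right)}{3}$ ($n{\left(D \right)} = \frac{\left(D + \left(1 + 6 D\right)\right) \left(D + 1\right)}{3} = \frac{\left(1 + 7 D\right) \left(1 + D\right)}{3} = \frac{\left(1 + D\right) \left(1 + 7 D\right)}{3}$)
$n^{3}{\left(W{\left(m \right)} \right)} = \left(\frac{1}{3} + \frac{7 \cdot 0^{2}}{3} + \frac{8}{3} \cdot 0\right)^{3} = \left(\frac{1}{3} + \frac{7}{3} \cdot 0 + 0\right)^{3} = \left(\frac{1}{3} + 0 + 0\right)^{3} = \left(\frac{1}{3}\right)^{3} = \frac{1}{27}$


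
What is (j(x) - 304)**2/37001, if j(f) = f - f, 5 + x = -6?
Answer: 92416/37001 ≈ 2.4977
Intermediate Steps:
x = -11 (x = -5 - 6 = -11)
j(f) = 0
(j(x) - 304)**2/37001 = (0 - 304)**2/37001 = (-304)**2*(1/37001) = 92416*(1/37001) = 92416/37001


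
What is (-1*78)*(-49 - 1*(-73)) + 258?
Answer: -1614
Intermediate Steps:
(-1*78)*(-49 - 1*(-73)) + 258 = -78*(-49 + 73) + 258 = -78*24 + 258 = -1872 + 258 = -1614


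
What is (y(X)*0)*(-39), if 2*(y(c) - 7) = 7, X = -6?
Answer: 0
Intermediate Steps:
y(c) = 21/2 (y(c) = 7 + (1/2)*7 = 7 + 7/2 = 21/2)
(y(X)*0)*(-39) = ((21/2)*0)*(-39) = 0*(-39) = 0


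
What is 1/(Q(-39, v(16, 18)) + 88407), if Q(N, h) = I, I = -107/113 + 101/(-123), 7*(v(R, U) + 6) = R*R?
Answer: 13899/1228744319 ≈ 1.1312e-5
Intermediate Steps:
v(R, U) = -6 + R²/7 (v(R, U) = -6 + (R*R)/7 = -6 + R²/7)
I = -24574/13899 (I = -107*1/113 + 101*(-1/123) = -107/113 - 101/123 = -24574/13899 ≈ -1.7680)
Q(N, h) = -24574/13899
1/(Q(-39, v(16, 18)) + 88407) = 1/(-24574/13899 + 88407) = 1/(1228744319/13899) = 13899/1228744319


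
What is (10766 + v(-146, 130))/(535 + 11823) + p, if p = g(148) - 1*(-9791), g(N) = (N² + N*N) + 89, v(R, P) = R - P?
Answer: 331743397/6179 ≈ 53689.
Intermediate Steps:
g(N) = 89 + 2*N² (g(N) = (N² + N²) + 89 = 2*N² + 89 = 89 + 2*N²)
p = 53688 (p = (89 + 2*148²) - 1*(-9791) = (89 + 2*21904) + 9791 = (89 + 43808) + 9791 = 43897 + 9791 = 53688)
(10766 + v(-146, 130))/(535 + 11823) + p = (10766 + (-146 - 1*130))/(535 + 11823) + 53688 = (10766 + (-146 - 130))/12358 + 53688 = (10766 - 276)*(1/12358) + 53688 = 10490*(1/12358) + 53688 = 5245/6179 + 53688 = 331743397/6179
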